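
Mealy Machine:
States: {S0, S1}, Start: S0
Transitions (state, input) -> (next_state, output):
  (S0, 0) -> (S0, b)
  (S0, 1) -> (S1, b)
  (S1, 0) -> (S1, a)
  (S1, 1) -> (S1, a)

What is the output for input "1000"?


Step-by-step:
  (S0, 1) -> (S1, b)
  (S1, 0) -> (S1, a)
  (S1, 0) -> (S1, a)
  (S1, 0) -> (S1, a)

"baaa"


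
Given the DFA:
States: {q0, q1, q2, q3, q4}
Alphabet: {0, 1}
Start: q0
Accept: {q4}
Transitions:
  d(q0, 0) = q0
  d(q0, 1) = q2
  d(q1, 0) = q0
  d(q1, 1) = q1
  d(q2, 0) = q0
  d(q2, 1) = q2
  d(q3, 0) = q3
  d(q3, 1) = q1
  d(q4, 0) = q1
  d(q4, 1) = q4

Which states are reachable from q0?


BFS from q0:
  layer 0: {q0}
  layer 1: {q2}

{q0, q2}


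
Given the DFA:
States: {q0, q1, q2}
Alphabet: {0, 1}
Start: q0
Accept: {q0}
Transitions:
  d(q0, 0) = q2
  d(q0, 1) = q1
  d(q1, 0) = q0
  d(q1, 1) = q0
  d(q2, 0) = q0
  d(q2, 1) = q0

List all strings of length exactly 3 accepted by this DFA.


All strings of length 3: 8 total
Accepted: 0

None


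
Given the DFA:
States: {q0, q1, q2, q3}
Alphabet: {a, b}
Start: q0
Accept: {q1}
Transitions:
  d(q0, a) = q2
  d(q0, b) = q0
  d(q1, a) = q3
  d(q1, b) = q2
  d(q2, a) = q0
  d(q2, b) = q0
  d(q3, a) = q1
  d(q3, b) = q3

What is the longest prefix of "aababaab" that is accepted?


Run the DFA, marking each prefix where the state is accepting:
  "" -> q0 [reject]
  "a" -> q2 [reject]
  "aa" -> q0 [reject]
  "aab" -> q0 [reject]
  "aaba" -> q2 [reject]
  "aabab" -> q0 [reject]
  "aababa" -> q2 [reject]
  "aababaa" -> q0 [reject]
  "aababaab" -> q0 [reject]

No prefix is accepted


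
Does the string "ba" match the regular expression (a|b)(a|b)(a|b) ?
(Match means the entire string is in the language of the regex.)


|string| = 2; first = 'b'; last = 'a'

No, "ba" does not match (a|b)(a|b)(a|b)


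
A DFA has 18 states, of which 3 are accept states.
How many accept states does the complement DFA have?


Complement swaps accept and non-accept states.
18 - 3 = 15

15


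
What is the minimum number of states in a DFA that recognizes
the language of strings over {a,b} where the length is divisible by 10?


States track (length) mod 10.
Need 10 states: one per remainder 0..9; accept = remainder 0.

10


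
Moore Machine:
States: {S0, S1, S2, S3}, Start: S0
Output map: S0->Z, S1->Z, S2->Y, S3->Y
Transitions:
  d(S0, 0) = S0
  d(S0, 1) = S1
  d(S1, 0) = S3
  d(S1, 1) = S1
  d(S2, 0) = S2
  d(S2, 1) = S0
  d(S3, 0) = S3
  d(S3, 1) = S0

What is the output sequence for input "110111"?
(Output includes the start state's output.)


Start: S0 (output Z)
  --1--> S1 (output Z)
  --1--> S1 (output Z)
  --0--> S3 (output Y)
  --1--> S0 (output Z)
  --1--> S1 (output Z)
  --1--> S1 (output Z)

"ZZZYZZZ"


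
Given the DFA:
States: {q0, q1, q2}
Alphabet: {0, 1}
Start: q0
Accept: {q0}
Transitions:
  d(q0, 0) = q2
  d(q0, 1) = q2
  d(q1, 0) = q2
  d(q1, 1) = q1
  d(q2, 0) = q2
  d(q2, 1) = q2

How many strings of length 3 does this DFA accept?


Enumerating all length-3 strings:
  "000" -> q2 [reject]
  "001" -> q2 [reject]
  "010" -> q2 [reject]
  "011" -> q2 [reject]
  "100" -> q2 [reject]
  "101" -> q2 [reject]
  "110" -> q2 [reject]
  "111" -> q2 [reject]

0 out of 8


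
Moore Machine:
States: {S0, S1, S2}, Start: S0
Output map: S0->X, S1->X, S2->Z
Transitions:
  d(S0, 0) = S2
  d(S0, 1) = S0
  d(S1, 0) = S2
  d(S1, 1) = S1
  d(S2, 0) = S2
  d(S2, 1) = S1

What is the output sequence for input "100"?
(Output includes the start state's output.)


Start: S0 (output X)
  --1--> S0 (output X)
  --0--> S2 (output Z)
  --0--> S2 (output Z)

"XXZZ"


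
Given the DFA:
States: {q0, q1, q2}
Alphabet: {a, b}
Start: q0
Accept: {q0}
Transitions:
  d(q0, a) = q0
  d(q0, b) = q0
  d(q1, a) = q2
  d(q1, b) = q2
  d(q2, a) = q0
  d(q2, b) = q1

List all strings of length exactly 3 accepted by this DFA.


All strings of length 3: 8 total
Accepted: 8

"aaa", "aab", "aba", "abb", "baa", "bab", "bba", "bbb"


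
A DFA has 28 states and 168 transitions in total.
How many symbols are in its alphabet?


Each state has exactly one transition per symbol.
|alphabet| = transitions / states = 168 / 28 = 6

6


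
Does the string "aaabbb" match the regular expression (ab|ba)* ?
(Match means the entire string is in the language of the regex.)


|string| = 6; first = 'a'; last = 'b'

No, "aaabbb" does not match (ab|ba)*


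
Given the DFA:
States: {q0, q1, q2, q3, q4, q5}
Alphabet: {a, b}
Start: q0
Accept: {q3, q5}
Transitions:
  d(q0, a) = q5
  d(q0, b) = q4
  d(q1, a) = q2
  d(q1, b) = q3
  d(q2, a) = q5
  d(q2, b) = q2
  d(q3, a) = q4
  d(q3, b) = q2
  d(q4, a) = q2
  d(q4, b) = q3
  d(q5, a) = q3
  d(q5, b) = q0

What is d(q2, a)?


Looking up transition d(q2, a)

q5


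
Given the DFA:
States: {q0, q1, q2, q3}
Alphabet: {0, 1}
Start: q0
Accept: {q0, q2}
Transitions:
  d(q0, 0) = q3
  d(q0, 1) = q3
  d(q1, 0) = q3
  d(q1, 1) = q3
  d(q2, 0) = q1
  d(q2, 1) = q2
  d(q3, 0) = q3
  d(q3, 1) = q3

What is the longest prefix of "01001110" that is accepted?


Run the DFA, marking each prefix where the state is accepting:
  "" -> q0 [accept]
  "0" -> q3 [reject]
  "01" -> q3 [reject]
  "010" -> q3 [reject]
  "0100" -> q3 [reject]
  "01001" -> q3 [reject]
  "010011" -> q3 [reject]
  "0100111" -> q3 [reject]
  "01001110" -> q3 [reject]

""


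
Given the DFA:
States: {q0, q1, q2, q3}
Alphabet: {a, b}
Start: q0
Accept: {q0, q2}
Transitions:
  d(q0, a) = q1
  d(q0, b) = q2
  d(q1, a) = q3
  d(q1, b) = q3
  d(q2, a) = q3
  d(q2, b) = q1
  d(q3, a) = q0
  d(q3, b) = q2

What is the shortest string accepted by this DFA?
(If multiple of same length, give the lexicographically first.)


BFS by string length (lex-first path to each state shown):
  len 0: q0<-""
Found accept state at length 0.

"" (empty string)


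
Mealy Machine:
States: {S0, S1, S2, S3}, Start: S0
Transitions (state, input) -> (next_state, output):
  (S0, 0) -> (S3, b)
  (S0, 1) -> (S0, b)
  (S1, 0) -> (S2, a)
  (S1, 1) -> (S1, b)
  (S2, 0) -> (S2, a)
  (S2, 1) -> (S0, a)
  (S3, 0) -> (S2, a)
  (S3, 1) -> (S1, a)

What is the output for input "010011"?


Step-by-step:
  (S0, 0) -> (S3, b)
  (S3, 1) -> (S1, a)
  (S1, 0) -> (S2, a)
  (S2, 0) -> (S2, a)
  (S2, 1) -> (S0, a)
  (S0, 1) -> (S0, b)

"baaaab"


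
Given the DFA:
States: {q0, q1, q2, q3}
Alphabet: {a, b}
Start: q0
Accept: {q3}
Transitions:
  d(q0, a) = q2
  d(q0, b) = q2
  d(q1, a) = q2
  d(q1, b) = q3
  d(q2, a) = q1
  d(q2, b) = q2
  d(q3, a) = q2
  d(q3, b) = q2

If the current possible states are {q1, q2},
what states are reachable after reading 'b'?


Apply transition on 'b' from each current state:
  d(q1, b) = q3
  d(q2, b) = q2

{q2, q3}


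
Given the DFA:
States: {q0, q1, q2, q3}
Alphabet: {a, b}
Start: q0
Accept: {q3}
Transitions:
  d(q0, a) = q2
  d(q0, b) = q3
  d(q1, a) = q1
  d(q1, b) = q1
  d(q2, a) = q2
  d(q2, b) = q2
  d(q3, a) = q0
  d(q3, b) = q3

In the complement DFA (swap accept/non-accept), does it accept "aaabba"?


Trace: q0 -> q2 -> q2 -> q2 -> q2 -> q2 -> q2
Final: q2
Original accept: {q3}
Complement: q2 is not in original accept

Yes, complement accepts (original rejects)


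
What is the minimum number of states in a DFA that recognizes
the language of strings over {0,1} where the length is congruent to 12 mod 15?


States track (length) mod 15.
Need 15 states: one per remainder 0..14; accept = remainder 12.

15


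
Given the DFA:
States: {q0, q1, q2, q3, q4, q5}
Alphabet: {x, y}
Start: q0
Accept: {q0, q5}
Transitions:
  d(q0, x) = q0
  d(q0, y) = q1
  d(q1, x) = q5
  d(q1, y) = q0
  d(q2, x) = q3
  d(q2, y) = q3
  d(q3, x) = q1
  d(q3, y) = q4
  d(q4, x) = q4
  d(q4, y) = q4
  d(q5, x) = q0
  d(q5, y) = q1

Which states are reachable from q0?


BFS from q0:
  layer 0: {q0}
  layer 1: {q1}
  layer 2: {q5}

{q0, q1, q5}


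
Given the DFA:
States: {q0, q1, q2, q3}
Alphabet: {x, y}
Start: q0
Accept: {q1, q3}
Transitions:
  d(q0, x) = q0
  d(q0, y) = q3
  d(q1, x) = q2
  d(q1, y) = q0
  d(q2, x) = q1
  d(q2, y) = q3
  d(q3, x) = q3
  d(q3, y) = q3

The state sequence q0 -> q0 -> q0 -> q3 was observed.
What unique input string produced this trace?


Trace back each transition to find the symbol:
  q0 --[x]--> q0
  q0 --[x]--> q0
  q0 --[y]--> q3

"xxy"


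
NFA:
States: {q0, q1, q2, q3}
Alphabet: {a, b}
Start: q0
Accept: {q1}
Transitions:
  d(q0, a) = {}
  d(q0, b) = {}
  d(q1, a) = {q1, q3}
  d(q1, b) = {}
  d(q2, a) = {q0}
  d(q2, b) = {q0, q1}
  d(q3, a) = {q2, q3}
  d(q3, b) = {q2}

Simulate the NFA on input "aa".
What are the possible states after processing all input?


Start: {q0}
  --a--> {}
  --a--> {}

{} (empty set, no valid transitions)


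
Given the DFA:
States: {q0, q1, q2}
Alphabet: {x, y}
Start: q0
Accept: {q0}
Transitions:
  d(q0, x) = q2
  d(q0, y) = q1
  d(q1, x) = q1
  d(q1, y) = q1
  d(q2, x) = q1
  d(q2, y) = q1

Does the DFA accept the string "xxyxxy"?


Trace: q0 -> q2 -> q1 -> q1 -> q1 -> q1 -> q1
Final state: q1
Accept states: {q0}

No, rejected (final state q1 is not an accept state)


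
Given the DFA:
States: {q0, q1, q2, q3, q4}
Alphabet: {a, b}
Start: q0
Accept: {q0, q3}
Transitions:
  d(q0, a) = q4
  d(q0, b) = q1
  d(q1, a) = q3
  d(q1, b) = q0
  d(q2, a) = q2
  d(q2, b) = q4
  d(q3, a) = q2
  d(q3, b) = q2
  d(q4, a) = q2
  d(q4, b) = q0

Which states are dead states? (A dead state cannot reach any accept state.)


Forward reachability from each state:
  q0 -> reaches accept state q0 (live)
  q1 -> reaches accept state q0 (live)
  q2 -> reaches accept state q0 (live)
  q3 -> reaches accept state q0 (live)
  q4 -> reaches accept state q0 (live)

None (all states can reach an accept state)


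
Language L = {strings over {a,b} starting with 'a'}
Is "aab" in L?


first symbol = 'a'

Yes, "aab" is in L


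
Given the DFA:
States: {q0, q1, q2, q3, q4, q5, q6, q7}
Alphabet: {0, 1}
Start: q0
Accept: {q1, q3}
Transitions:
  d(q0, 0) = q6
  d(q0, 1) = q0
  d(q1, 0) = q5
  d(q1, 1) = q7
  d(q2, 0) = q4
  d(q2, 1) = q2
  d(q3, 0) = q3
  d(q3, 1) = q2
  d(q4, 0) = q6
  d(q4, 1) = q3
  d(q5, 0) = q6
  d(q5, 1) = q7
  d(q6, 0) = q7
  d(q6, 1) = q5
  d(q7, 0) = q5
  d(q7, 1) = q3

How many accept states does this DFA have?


Accept states listed: {q1, q3}
Counting: q1(1) q3(2)

2


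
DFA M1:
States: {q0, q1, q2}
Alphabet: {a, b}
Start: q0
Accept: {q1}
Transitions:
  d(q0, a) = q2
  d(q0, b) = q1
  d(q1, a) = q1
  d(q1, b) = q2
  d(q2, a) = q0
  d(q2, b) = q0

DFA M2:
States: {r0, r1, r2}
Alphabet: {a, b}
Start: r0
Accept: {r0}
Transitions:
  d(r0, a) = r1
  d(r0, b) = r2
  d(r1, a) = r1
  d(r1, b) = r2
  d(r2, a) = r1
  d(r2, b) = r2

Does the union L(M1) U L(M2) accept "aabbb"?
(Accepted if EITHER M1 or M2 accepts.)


M1: final=q0 accepted=False
M2: final=r2 accepted=False

No, union rejects (neither accepts)


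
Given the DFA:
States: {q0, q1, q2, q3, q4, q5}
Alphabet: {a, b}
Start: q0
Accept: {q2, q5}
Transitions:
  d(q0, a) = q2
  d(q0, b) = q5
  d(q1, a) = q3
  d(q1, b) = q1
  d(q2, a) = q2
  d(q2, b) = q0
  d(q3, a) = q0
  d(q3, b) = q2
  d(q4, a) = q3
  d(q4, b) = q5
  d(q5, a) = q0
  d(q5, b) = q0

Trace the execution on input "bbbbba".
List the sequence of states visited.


Input: bbbbba
d(q0, b) = q5
d(q5, b) = q0
d(q0, b) = q5
d(q5, b) = q0
d(q0, b) = q5
d(q5, a) = q0


q0 -> q5 -> q0 -> q5 -> q0 -> q5 -> q0


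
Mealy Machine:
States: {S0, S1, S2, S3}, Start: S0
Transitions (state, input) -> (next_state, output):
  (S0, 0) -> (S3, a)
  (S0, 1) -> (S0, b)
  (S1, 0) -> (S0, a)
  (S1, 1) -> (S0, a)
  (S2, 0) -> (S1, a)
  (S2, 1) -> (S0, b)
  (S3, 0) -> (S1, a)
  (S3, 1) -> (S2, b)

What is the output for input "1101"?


Step-by-step:
  (S0, 1) -> (S0, b)
  (S0, 1) -> (S0, b)
  (S0, 0) -> (S3, a)
  (S3, 1) -> (S2, b)

"bbab"


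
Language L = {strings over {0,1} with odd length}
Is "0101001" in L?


length = 7; 7 mod 2 = 1

Yes, "0101001" is in L


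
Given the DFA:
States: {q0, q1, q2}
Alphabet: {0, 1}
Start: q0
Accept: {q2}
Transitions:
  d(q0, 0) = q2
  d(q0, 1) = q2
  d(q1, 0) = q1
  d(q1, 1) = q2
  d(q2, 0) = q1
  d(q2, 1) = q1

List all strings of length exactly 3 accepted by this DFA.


All strings of length 3: 8 total
Accepted: 4

"001", "011", "101", "111"


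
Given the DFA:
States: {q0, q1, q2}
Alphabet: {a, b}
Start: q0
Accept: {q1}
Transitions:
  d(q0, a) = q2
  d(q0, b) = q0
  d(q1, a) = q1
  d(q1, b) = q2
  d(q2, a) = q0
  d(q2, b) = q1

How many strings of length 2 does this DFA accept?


Enumerating all length-2 strings:
  "aa" -> q0 [reject]
  "ab" -> q1 [accept]
  "ba" -> q2 [reject]
  "bb" -> q0 [reject]

1 out of 4


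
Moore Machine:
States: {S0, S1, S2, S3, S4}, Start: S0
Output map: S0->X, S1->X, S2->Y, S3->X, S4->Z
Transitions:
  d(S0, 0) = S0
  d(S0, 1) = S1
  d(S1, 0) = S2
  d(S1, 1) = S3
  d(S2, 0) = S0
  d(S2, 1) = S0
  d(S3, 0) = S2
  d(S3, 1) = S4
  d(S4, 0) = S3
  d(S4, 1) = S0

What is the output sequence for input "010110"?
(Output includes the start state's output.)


Start: S0 (output X)
  --0--> S0 (output X)
  --1--> S1 (output X)
  --0--> S2 (output Y)
  --1--> S0 (output X)
  --1--> S1 (output X)
  --0--> S2 (output Y)

"XXXYXXY"


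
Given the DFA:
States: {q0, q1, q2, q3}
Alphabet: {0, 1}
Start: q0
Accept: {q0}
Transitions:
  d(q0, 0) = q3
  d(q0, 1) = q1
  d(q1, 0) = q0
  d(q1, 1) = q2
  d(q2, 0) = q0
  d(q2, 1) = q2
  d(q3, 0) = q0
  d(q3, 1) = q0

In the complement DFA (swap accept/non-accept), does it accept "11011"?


Trace: q0 -> q1 -> q2 -> q0 -> q1 -> q2
Final: q2
Original accept: {q0}
Complement: q2 is not in original accept

Yes, complement accepts (original rejects)


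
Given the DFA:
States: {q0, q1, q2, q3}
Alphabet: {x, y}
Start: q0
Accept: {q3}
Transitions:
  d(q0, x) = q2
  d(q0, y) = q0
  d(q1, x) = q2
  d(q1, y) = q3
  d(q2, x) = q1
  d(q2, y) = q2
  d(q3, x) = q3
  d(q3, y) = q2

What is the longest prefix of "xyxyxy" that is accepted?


Run the DFA, marking each prefix where the state is accepting:
  "" -> q0 [reject]
  "x" -> q2 [reject]
  "xy" -> q2 [reject]
  "xyx" -> q1 [reject]
  "xyxy" -> q3 [accept]
  "xyxyx" -> q3 [accept]
  "xyxyxy" -> q2 [reject]

"xyxyx"


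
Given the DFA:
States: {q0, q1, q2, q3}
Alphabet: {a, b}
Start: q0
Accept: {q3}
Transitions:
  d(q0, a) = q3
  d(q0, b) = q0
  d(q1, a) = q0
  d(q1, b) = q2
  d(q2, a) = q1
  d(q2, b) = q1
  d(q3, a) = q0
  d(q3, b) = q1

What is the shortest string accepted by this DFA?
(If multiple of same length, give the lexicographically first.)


BFS by string length (lex-first path to each state shown):
  len 0: q0<-""
  len 1: q0<-"b", q3<-"a"
Found accept state at length 1.

"a"


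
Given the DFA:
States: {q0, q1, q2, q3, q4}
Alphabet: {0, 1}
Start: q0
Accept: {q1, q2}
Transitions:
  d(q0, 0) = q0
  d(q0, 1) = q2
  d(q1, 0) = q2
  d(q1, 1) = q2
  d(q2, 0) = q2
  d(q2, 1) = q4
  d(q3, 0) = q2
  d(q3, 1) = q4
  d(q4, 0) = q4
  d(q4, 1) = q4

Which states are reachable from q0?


BFS from q0:
  layer 0: {q0}
  layer 1: {q2}
  layer 2: {q4}

{q0, q2, q4}


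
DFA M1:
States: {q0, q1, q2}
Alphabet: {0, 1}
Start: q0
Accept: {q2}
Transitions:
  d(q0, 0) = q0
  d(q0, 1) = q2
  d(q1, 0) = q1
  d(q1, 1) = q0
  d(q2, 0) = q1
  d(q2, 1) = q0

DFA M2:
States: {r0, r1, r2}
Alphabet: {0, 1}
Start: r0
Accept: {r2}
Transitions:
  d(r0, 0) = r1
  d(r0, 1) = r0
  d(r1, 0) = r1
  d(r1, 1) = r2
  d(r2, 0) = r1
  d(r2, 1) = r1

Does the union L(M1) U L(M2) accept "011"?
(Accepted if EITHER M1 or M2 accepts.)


M1: final=q0 accepted=False
M2: final=r1 accepted=False

No, union rejects (neither accepts)


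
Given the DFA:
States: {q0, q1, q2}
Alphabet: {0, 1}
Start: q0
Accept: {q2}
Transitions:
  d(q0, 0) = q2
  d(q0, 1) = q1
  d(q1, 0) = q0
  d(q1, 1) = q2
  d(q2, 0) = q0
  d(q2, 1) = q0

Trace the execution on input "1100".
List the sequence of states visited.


Input: 1100
d(q0, 1) = q1
d(q1, 1) = q2
d(q2, 0) = q0
d(q0, 0) = q2


q0 -> q1 -> q2 -> q0 -> q2


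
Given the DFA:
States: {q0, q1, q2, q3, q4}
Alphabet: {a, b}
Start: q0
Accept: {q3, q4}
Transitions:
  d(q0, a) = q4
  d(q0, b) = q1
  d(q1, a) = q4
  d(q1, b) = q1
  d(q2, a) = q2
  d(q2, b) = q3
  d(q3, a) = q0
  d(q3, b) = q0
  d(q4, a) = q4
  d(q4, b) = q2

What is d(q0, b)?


Looking up transition d(q0, b)

q1


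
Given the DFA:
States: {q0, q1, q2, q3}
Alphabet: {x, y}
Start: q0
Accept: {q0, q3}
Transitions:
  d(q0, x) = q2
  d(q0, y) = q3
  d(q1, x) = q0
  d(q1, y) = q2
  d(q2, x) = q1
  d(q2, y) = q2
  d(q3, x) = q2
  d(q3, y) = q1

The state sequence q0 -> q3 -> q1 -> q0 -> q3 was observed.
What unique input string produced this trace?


Trace back each transition to find the symbol:
  q0 --[y]--> q3
  q3 --[y]--> q1
  q1 --[x]--> q0
  q0 --[y]--> q3

"yyxy"


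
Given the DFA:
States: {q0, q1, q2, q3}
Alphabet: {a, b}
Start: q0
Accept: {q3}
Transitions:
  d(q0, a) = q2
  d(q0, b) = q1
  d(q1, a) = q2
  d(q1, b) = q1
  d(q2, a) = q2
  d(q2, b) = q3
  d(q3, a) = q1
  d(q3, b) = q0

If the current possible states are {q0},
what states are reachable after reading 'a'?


Apply transition on 'a' from each current state:
  d(q0, a) = q2

{q2}


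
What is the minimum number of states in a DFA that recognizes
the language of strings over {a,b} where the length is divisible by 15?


States track (length) mod 15.
Need 15 states: one per remainder 0..14; accept = remainder 0.

15


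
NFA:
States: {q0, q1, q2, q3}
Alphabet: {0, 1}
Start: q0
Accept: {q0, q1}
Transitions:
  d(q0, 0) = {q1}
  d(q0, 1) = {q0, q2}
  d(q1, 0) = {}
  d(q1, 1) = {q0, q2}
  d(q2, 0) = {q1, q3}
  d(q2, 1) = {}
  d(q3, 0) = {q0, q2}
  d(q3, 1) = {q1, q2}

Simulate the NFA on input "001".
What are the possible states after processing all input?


Start: {q0}
  --0--> {q1}
  --0--> {}
  --1--> {}

{} (empty set, no valid transitions)


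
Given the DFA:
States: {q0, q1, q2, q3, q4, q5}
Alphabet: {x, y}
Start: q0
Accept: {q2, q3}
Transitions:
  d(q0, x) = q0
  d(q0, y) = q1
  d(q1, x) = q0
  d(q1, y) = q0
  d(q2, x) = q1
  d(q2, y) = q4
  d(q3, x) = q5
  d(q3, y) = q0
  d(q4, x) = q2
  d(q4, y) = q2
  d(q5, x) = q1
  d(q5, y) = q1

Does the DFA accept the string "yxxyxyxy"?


Trace: q0 -> q1 -> q0 -> q0 -> q1 -> q0 -> q1 -> q0 -> q1
Final state: q1
Accept states: {q2, q3}

No, rejected (final state q1 is not an accept state)


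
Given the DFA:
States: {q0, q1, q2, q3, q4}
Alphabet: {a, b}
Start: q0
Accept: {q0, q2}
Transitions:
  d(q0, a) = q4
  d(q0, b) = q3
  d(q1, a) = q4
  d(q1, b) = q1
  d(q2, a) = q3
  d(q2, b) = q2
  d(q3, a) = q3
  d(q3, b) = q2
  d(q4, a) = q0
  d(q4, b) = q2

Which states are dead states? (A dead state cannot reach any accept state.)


Forward reachability from each state:
  q0 -> reaches accept state q0 (live)
  q1 -> reaches accept state q0 (live)
  q2 -> reaches accept state q2 (live)
  q3 -> reaches accept state q2 (live)
  q4 -> reaches accept state q0 (live)

None (all states can reach an accept state)


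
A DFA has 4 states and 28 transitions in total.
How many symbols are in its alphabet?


Each state has exactly one transition per symbol.
|alphabet| = transitions / states = 28 / 4 = 7

7


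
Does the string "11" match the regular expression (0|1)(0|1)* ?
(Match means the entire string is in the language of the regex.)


|string| = 2; first = '1'; last = '1'

Yes, "11" matches (0|1)(0|1)*


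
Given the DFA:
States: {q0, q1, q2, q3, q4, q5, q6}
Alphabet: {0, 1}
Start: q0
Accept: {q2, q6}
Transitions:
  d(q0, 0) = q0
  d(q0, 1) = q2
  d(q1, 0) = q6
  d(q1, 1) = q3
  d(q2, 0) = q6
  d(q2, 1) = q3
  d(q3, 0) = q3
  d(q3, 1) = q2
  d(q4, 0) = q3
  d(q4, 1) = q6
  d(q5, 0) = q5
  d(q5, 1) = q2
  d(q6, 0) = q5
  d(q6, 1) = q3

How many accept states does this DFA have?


Accept states listed: {q2, q6}
Counting: q2(1) q6(2)

2


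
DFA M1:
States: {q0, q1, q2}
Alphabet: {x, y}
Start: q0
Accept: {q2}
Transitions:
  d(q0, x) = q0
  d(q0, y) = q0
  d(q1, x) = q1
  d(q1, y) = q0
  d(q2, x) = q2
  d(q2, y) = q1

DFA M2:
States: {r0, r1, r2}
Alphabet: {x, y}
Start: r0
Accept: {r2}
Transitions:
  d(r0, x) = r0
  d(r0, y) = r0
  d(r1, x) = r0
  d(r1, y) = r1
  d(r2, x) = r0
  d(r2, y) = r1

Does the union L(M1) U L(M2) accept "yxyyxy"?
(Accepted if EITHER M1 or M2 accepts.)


M1: final=q0 accepted=False
M2: final=r0 accepted=False

No, union rejects (neither accepts)


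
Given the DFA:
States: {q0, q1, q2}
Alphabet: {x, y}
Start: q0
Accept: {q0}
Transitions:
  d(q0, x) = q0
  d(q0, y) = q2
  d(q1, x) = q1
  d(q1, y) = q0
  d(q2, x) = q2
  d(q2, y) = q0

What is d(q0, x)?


Looking up transition d(q0, x)

q0


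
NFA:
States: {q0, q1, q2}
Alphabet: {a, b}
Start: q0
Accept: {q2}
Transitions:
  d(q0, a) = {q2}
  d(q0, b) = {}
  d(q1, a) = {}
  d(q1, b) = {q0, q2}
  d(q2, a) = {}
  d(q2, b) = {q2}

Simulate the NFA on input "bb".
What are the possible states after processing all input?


Start: {q0}
  --b--> {}
  --b--> {}

{} (empty set, no valid transitions)


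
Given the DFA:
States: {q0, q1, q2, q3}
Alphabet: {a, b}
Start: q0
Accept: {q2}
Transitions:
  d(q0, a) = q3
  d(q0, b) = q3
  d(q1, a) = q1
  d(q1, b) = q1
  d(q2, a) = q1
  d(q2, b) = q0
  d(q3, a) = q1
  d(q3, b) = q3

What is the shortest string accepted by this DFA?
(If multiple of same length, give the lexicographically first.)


BFS by string length (lex-first path to each state shown):
  len 0: q0<-""
  len 1: q3<-"a"
  len 2: q1<-"aa", q3<-"ab"
  len 3: q1<-"aaa", q3<-"abb"
  len 4: q1<-"aaaa", q3<-"abbb"
  len 5: q1<-"aaaaa", q3<-"abbbb"
  len 6: q1<-"aaaaaa", q3<-"abbbbb"
  len 7: q1<-"aaaaaaa", q3<-"abbbbbb"
  len 8: q1<-"aaaaaaaa", q3<-"abbbbbbb"

No string accepted (empty language)


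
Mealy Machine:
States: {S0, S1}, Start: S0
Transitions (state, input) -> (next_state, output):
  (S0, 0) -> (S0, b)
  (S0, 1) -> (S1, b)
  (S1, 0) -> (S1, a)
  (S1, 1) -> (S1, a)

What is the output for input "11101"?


Step-by-step:
  (S0, 1) -> (S1, b)
  (S1, 1) -> (S1, a)
  (S1, 1) -> (S1, a)
  (S1, 0) -> (S1, a)
  (S1, 1) -> (S1, a)

"baaaa"


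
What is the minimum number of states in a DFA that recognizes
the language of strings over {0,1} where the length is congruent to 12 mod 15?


States track (length) mod 15.
Need 15 states: one per remainder 0..14; accept = remainder 12.

15


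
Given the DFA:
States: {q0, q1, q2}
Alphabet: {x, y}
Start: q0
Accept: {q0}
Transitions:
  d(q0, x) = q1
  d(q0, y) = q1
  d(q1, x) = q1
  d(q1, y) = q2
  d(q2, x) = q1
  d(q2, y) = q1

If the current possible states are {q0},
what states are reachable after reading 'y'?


Apply transition on 'y' from each current state:
  d(q0, y) = q1

{q1}


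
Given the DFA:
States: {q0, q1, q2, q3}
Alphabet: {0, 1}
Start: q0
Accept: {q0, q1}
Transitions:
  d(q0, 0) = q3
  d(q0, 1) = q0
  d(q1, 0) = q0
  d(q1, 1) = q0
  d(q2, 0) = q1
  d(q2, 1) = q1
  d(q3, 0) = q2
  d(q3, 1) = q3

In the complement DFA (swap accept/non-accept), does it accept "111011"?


Trace: q0 -> q0 -> q0 -> q0 -> q3 -> q3 -> q3
Final: q3
Original accept: {q0, q1}
Complement: q3 is not in original accept

Yes, complement accepts (original rejects)


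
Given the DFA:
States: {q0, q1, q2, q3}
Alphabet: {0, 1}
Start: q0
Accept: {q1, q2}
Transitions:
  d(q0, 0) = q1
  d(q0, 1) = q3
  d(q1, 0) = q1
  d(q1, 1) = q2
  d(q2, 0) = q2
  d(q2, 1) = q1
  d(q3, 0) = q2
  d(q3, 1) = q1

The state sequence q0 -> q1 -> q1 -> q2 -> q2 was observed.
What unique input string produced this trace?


Trace back each transition to find the symbol:
  q0 --[0]--> q1
  q1 --[0]--> q1
  q1 --[1]--> q2
  q2 --[0]--> q2

"0010"


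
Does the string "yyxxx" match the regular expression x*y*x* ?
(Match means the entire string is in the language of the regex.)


|string| = 5; first = 'y'; last = 'x'

Yes, "yyxxx" matches x*y*x*


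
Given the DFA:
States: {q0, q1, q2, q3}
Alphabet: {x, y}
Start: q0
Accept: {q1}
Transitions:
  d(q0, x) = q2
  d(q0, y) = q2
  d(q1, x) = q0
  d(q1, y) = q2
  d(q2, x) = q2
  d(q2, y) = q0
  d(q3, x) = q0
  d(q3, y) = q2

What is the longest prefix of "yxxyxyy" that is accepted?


Run the DFA, marking each prefix where the state is accepting:
  "" -> q0 [reject]
  "y" -> q2 [reject]
  "yx" -> q2 [reject]
  "yxx" -> q2 [reject]
  "yxxy" -> q0 [reject]
  "yxxyx" -> q2 [reject]
  "yxxyxy" -> q0 [reject]
  "yxxyxyy" -> q2 [reject]

No prefix is accepted


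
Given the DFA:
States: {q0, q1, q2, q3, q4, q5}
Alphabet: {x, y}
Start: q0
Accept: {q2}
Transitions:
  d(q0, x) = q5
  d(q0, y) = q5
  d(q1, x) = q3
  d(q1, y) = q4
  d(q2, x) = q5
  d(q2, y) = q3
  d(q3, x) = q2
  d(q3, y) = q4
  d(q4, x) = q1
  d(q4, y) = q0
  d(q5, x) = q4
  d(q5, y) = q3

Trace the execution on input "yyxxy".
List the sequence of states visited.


Input: yyxxy
d(q0, y) = q5
d(q5, y) = q3
d(q3, x) = q2
d(q2, x) = q5
d(q5, y) = q3


q0 -> q5 -> q3 -> q2 -> q5 -> q3


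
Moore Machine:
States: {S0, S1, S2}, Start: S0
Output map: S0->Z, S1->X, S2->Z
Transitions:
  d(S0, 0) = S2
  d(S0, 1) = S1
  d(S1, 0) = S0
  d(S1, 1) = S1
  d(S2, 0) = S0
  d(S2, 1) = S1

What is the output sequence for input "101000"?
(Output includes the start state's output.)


Start: S0 (output Z)
  --1--> S1 (output X)
  --0--> S0 (output Z)
  --1--> S1 (output X)
  --0--> S0 (output Z)
  --0--> S2 (output Z)
  --0--> S0 (output Z)

"ZXZXZZZ"


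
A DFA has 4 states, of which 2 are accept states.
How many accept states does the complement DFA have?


Complement swaps accept and non-accept states.
4 - 2 = 2

2


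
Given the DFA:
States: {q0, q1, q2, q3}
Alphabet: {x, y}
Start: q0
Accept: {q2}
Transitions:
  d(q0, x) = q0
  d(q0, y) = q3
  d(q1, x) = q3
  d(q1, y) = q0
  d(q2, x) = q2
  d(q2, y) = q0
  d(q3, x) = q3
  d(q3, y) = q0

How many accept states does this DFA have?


Accept states listed: {q2}
Counting: q2(1)

1


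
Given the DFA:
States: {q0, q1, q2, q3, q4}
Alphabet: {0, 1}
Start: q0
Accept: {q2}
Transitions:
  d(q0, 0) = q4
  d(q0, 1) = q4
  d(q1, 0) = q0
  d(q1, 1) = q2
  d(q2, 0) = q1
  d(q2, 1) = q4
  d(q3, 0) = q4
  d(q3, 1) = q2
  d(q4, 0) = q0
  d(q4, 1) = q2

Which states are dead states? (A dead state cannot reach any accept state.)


Forward reachability from each state:
  q0 -> reaches accept state q2 (live)
  q1 -> reaches accept state q2 (live)
  q2 -> reaches accept state q2 (live)
  q3 -> reaches accept state q2 (live)
  q4 -> reaches accept state q2 (live)

None (all states can reach an accept state)


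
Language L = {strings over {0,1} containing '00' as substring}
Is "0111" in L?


'00' does not occur

No, "0111" is not in L


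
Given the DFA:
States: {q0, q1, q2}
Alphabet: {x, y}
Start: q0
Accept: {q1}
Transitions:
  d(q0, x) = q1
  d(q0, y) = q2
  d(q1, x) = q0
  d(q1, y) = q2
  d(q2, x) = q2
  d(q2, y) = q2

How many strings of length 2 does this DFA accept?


Enumerating all length-2 strings:
  "xx" -> q0 [reject]
  "xy" -> q2 [reject]
  "yx" -> q2 [reject]
  "yy" -> q2 [reject]

0 out of 4


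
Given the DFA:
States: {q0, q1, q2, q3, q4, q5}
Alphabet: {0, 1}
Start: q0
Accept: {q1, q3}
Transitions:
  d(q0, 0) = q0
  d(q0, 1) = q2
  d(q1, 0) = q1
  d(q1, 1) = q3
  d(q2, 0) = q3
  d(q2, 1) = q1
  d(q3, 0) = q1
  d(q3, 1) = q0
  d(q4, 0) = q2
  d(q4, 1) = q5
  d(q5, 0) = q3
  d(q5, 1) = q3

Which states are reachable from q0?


BFS from q0:
  layer 0: {q0}
  layer 1: {q2}
  layer 2: {q1, q3}

{q0, q1, q2, q3}


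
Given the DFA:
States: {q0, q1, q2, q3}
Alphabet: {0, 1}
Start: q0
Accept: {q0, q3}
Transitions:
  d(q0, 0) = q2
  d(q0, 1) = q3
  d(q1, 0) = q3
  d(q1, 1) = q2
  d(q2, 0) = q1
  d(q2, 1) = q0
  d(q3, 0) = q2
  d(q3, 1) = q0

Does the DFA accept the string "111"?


Trace: q0 -> q3 -> q0 -> q3
Final state: q3
Accept states: {q0, q3}

Yes, accepted (final state q3 is an accept state)


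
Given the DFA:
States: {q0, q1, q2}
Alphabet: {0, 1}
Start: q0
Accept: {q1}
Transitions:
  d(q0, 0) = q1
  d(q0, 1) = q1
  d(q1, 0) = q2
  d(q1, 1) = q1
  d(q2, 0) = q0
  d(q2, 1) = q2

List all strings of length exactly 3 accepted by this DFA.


All strings of length 3: 8 total
Accepted: 2

"011", "111"


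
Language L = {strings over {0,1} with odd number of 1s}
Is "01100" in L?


count('1') = 2; 2 mod 2 = 0

No, "01100" is not in L


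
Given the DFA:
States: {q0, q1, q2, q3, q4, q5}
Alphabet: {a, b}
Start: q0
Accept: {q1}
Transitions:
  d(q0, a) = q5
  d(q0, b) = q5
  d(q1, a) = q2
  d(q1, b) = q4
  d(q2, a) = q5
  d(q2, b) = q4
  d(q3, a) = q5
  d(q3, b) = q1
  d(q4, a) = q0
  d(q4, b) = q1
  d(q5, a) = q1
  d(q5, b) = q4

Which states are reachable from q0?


BFS from q0:
  layer 0: {q0}
  layer 1: {q5}
  layer 2: {q1, q4}
  layer 3: {q2}

{q0, q1, q2, q4, q5}


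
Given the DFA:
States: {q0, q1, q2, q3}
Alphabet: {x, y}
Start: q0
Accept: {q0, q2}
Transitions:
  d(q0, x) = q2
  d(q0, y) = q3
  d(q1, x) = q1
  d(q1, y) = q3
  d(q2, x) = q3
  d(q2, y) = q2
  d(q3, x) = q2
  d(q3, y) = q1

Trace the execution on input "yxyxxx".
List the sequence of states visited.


Input: yxyxxx
d(q0, y) = q3
d(q3, x) = q2
d(q2, y) = q2
d(q2, x) = q3
d(q3, x) = q2
d(q2, x) = q3


q0 -> q3 -> q2 -> q2 -> q3 -> q2 -> q3


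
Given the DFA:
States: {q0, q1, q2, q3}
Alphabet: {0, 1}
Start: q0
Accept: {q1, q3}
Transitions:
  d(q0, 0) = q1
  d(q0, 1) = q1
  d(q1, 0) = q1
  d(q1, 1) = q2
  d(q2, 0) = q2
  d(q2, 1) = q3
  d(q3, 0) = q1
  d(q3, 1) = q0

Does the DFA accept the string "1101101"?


Trace: q0 -> q1 -> q2 -> q2 -> q3 -> q0 -> q1 -> q2
Final state: q2
Accept states: {q1, q3}

No, rejected (final state q2 is not an accept state)


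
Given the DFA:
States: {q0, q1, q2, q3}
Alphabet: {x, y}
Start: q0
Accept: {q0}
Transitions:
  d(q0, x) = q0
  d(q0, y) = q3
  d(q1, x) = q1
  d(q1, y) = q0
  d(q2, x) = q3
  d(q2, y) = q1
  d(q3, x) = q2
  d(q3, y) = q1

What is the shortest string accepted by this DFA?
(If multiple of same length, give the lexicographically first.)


BFS by string length (lex-first path to each state shown):
  len 0: q0<-""
Found accept state at length 0.

"" (empty string)


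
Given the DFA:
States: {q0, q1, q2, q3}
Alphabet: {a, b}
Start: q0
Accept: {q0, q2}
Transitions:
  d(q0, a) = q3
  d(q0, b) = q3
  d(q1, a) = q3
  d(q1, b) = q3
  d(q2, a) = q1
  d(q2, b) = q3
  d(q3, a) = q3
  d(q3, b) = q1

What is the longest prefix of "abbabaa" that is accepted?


Run the DFA, marking each prefix where the state is accepting:
  "" -> q0 [accept]
  "a" -> q3 [reject]
  "ab" -> q1 [reject]
  "abb" -> q3 [reject]
  "abba" -> q3 [reject]
  "abbab" -> q1 [reject]
  "abbaba" -> q3 [reject]
  "abbabaa" -> q3 [reject]

""


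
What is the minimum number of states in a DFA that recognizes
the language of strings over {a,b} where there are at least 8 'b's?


States: count = 0, 1, ..., 7, and a final '>= 8' state.
Total: 8 + 1 = 9. Accept = '>= 8' state.

9


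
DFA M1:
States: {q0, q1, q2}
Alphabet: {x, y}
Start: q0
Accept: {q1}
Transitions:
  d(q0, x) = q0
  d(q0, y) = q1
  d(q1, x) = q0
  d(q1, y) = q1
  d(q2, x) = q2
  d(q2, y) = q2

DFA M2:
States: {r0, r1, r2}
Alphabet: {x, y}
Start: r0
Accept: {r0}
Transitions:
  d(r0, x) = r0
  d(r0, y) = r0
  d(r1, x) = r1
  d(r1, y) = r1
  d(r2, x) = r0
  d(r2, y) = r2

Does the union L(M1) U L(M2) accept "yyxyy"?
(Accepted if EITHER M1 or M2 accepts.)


M1: final=q1 accepted=True
M2: final=r0 accepted=True

Yes, union accepts


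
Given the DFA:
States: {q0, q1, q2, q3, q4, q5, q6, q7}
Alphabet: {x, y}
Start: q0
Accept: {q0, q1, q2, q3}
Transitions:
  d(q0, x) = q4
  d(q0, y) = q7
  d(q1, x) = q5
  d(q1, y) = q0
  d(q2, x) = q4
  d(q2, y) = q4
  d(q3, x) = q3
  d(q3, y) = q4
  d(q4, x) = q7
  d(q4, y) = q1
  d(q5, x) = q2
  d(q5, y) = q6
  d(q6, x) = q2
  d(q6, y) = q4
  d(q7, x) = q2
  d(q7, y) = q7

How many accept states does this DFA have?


Accept states listed: {q0, q1, q2, q3}
Counting: q0(1) q1(2) q2(3) q3(4)

4


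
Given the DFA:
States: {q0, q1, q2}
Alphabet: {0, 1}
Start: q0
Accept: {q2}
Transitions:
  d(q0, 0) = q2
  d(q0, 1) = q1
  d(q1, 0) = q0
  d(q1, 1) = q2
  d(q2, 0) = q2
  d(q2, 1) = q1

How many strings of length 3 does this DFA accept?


Enumerating all length-3 strings:
  "000" -> q2 [accept]
  "001" -> q1 [reject]
  "010" -> q0 [reject]
  "011" -> q2 [accept]
  "100" -> q2 [accept]
  "101" -> q1 [reject]
  "110" -> q2 [accept]
  "111" -> q1 [reject]

4 out of 8


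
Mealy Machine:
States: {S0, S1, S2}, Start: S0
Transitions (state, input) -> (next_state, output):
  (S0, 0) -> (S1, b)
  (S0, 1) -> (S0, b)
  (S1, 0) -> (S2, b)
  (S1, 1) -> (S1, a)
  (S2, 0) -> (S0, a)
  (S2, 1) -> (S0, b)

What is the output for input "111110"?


Step-by-step:
  (S0, 1) -> (S0, b)
  (S0, 1) -> (S0, b)
  (S0, 1) -> (S0, b)
  (S0, 1) -> (S0, b)
  (S0, 1) -> (S0, b)
  (S0, 0) -> (S1, b)

"bbbbbb"


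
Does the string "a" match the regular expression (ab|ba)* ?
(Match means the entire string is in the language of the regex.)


|string| = 1; first = 'a'; last = 'a'

No, "a" does not match (ab|ba)*


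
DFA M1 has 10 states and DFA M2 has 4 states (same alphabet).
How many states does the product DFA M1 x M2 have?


Product construction pairs every M1 state with every M2 state.
10 * 4 = 40

40


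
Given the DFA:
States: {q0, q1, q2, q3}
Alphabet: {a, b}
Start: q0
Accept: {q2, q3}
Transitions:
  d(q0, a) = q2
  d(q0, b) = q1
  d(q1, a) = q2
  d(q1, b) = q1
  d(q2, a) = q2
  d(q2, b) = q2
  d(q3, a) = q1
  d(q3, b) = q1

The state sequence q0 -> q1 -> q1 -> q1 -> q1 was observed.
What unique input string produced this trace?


Trace back each transition to find the symbol:
  q0 --[b]--> q1
  q1 --[b]--> q1
  q1 --[b]--> q1
  q1 --[b]--> q1

"bbbb"


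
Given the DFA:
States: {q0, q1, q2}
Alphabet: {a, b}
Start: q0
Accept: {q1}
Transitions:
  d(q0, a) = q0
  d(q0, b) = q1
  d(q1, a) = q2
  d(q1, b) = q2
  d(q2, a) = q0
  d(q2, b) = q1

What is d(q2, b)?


Looking up transition d(q2, b)

q1


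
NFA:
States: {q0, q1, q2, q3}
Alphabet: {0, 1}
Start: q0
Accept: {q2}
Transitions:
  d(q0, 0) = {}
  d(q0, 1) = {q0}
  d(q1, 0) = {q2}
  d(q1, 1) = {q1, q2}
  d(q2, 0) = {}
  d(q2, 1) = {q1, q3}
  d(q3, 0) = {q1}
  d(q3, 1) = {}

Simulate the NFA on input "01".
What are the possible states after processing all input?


Start: {q0}
  --0--> {}
  --1--> {}

{} (empty set, no valid transitions)


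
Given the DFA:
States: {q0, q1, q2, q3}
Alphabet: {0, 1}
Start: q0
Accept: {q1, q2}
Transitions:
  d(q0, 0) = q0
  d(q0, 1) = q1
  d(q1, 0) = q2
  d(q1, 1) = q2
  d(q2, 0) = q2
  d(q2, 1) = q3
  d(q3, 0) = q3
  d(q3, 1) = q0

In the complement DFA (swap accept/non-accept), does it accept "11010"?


Trace: q0 -> q1 -> q2 -> q2 -> q3 -> q3
Final: q3
Original accept: {q1, q2}
Complement: q3 is not in original accept

Yes, complement accepts (original rejects)


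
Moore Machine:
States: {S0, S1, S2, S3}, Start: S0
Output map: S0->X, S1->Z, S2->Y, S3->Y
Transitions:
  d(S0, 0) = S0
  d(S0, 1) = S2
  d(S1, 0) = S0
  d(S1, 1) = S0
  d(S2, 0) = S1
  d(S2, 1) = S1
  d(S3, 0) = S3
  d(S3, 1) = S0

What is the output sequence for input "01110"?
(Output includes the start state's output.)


Start: S0 (output X)
  --0--> S0 (output X)
  --1--> S2 (output Y)
  --1--> S1 (output Z)
  --1--> S0 (output X)
  --0--> S0 (output X)

"XXYZXX"


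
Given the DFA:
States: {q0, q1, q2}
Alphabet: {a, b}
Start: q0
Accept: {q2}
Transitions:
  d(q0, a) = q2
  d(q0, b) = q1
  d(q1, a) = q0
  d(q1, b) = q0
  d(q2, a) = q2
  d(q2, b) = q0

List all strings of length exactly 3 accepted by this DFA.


All strings of length 3: 8 total
Accepted: 4

"aaa", "aba", "baa", "bba"


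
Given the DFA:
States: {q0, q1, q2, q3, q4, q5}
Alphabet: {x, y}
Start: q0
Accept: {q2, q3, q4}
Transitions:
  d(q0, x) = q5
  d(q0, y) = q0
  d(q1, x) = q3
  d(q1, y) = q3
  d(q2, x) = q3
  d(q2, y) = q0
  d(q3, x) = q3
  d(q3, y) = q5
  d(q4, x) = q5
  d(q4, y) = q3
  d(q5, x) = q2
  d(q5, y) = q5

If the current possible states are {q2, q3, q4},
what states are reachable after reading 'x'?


Apply transition on 'x' from each current state:
  d(q2, x) = q3
  d(q3, x) = q3
  d(q4, x) = q5

{q3, q5}


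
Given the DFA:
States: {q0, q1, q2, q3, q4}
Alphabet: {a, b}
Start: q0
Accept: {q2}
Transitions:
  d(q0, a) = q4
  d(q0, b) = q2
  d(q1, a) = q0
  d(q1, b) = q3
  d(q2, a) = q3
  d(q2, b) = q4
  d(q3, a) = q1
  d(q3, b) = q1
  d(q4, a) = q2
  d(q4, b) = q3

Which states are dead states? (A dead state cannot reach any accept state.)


Forward reachability from each state:
  q0 -> reaches accept state q2 (live)
  q1 -> reaches accept state q2 (live)
  q2 -> reaches accept state q2 (live)
  q3 -> reaches accept state q2 (live)
  q4 -> reaches accept state q2 (live)

None (all states can reach an accept state)


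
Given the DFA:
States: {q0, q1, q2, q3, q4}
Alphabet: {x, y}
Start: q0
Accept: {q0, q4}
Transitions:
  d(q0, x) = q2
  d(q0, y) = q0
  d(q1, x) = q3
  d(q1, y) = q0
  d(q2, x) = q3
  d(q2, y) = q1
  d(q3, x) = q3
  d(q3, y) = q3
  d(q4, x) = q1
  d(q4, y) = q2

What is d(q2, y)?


Looking up transition d(q2, y)

q1


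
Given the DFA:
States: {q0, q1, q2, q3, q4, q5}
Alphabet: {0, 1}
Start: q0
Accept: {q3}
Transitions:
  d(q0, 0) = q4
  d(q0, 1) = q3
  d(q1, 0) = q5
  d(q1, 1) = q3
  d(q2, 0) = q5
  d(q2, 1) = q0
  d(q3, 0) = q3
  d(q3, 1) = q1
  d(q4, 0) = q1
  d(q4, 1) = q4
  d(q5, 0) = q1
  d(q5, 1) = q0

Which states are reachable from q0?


BFS from q0:
  layer 0: {q0}
  layer 1: {q3, q4}
  layer 2: {q1}
  layer 3: {q5}

{q0, q1, q3, q4, q5}


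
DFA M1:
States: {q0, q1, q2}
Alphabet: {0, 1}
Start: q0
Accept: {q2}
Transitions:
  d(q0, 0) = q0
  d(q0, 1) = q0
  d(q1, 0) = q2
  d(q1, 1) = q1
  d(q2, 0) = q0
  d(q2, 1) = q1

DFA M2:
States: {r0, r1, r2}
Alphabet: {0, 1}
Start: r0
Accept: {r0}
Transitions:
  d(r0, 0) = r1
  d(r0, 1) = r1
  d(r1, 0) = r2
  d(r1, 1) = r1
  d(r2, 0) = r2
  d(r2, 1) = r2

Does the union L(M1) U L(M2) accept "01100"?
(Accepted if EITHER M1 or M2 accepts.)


M1: final=q0 accepted=False
M2: final=r2 accepted=False

No, union rejects (neither accepts)


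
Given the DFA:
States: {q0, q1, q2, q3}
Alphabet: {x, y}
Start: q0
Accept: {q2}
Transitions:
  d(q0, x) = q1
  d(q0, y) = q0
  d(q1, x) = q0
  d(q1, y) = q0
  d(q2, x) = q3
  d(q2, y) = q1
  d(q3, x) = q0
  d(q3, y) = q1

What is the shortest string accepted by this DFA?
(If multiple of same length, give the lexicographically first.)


BFS by string length (lex-first path to each state shown):
  len 0: q0<-""
  len 1: q0<-"y", q1<-"x"
  len 2: q0<-"xx", q1<-"yx"
  len 3: q0<-"xxy", q1<-"xxx"
  len 4: q0<-"xxxx", q1<-"xxyx"
  len 5: q0<-"xxxxy", q1<-"xxxxx"
  len 6: q0<-"xxxxxx", q1<-"xxxxyx"
  len 7: q0<-"xxxxxxy", q1<-"xxxxxxx"
  len 8: q0<-"xxxxxxxx", q1<-"xxxxxxyx"

No string accepted (empty language)


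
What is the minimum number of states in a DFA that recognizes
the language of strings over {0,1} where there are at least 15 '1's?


States: count = 0, 1, ..., 14, and a final '>= 15' state.
Total: 15 + 1 = 16. Accept = '>= 15' state.

16


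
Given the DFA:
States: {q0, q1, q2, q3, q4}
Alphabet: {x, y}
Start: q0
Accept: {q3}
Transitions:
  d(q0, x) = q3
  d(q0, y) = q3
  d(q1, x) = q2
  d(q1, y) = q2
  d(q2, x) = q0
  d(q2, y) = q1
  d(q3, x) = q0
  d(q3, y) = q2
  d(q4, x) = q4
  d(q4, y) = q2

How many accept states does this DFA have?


Accept states listed: {q3}
Counting: q3(1)

1


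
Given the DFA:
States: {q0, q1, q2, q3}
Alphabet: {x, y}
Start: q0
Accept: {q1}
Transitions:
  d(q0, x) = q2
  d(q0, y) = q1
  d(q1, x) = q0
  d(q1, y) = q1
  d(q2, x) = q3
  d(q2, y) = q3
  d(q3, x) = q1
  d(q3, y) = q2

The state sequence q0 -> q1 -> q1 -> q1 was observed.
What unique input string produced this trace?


Trace back each transition to find the symbol:
  q0 --[y]--> q1
  q1 --[y]--> q1
  q1 --[y]--> q1

"yyy"


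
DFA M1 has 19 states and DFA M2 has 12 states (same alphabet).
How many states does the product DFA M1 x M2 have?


Product construction pairs every M1 state with every M2 state.
19 * 12 = 228

228


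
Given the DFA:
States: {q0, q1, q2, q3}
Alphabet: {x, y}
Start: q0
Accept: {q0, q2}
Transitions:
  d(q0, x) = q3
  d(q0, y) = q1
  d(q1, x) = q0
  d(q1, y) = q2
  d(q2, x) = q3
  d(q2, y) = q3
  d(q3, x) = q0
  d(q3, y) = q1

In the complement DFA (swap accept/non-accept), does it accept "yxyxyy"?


Trace: q0 -> q1 -> q0 -> q1 -> q0 -> q1 -> q2
Final: q2
Original accept: {q0, q2}
Complement: q2 is in original accept

No, complement rejects (original accepts)
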